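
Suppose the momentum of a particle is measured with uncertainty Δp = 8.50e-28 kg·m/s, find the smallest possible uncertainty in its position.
62.034 nm

Using the Heisenberg uncertainty principle:
ΔxΔp ≥ ℏ/2

The minimum uncertainty in position is:
Δx_min = ℏ/(2Δp)
Δx_min = (1.055e-34 J·s) / (2 × 8.500e-28 kg·m/s)
Δx_min = 6.203e-08 m = 62.034 nm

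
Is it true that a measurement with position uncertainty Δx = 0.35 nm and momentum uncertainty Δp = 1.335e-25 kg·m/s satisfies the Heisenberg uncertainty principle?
No, it violates the uncertainty principle (impossible measurement).

Calculate the product ΔxΔp:
ΔxΔp = (3.500e-10 m) × (1.335e-25 kg·m/s)
ΔxΔp = 4.672e-35 J·s

Compare to the minimum allowed value ℏ/2:
ℏ/2 = 5.273e-35 J·s

Since ΔxΔp = 4.672e-35 J·s < 5.273e-35 J·s = ℏ/2,
the measurement violates the uncertainty principle.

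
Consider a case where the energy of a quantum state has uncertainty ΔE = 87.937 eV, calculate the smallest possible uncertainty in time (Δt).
3.743 as

Using the energy-time uncertainty principle:
ΔEΔt ≥ ℏ/2

The minimum uncertainty in time is:
Δt_min = ℏ/(2ΔE)
Δt_min = (1.055e-34 J·s) / (2 × 1.409e-17 J)
Δt_min = 3.743e-18 s = 3.743 as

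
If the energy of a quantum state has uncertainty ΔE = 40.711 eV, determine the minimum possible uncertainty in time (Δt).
8.084 as

Using the energy-time uncertainty principle:
ΔEΔt ≥ ℏ/2

The minimum uncertainty in time is:
Δt_min = ℏ/(2ΔE)
Δt_min = (1.055e-34 J·s) / (2 × 6.523e-18 J)
Δt_min = 8.084e-18 s = 8.084 as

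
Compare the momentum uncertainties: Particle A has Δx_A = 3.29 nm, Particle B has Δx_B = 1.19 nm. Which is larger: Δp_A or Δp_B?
Particle B has the larger minimum momentum uncertainty, by a factor of 2.76.

For each particle, the minimum momentum uncertainty is Δp_min = ℏ/(2Δx):

Particle A: Δp_A = ℏ/(2×3.290e-09 m) = 1.603e-26 kg·m/s
Particle B: Δp_B = ℏ/(2×1.190e-09 m) = 4.431e-26 kg·m/s

Ratio: Δp_B/Δp_A = 2.76

Since Δp_min ∝ 1/Δx, the particle with smaller position uncertainty (B) has larger momentum uncertainty.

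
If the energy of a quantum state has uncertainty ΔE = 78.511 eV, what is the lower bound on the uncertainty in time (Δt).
4.192 as

Using the energy-time uncertainty principle:
ΔEΔt ≥ ℏ/2

The minimum uncertainty in time is:
Δt_min = ℏ/(2ΔE)
Δt_min = (1.055e-34 J·s) / (2 × 1.258e-17 J)
Δt_min = 4.192e-18 s = 4.192 as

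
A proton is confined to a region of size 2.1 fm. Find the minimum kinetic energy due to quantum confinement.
1.176 MeV

Using the uncertainty principle:

1. Position uncertainty: Δx ≈ 2.100e-15 m
2. Minimum momentum uncertainty: Δp = ℏ/(2Δx) = 2.511e-20 kg·m/s
3. Minimum kinetic energy:
   KE = (Δp)²/(2m) = (2.511e-20)²/(2 × 1.673e-27 kg)
   KE = 1.885e-13 J = 1.176 MeV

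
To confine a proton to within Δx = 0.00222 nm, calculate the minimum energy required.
1.053 eV

Localizing a particle requires giving it sufficient momentum uncertainty:

1. From uncertainty principle: Δp ≥ ℏ/(2Δx)
   Δp_min = (1.055e-34 J·s) / (2 × 2.220e-12 m)
   Δp_min = 2.375e-23 kg·m/s

2. This momentum uncertainty corresponds to kinetic energy:
   KE ≈ (Δp)²/(2m) = (2.375e-23)²/(2 × 1.673e-27 kg)
   KE = 1.686e-19 J = 1.053 eV

Tighter localization requires more energy.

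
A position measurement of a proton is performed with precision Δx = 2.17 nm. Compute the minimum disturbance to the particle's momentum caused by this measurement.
2.430 × 10^-26 kg·m/s

The uncertainty principle implies that measuring position disturbs momentum:
ΔxΔp ≥ ℏ/2

When we measure position with precision Δx, we necessarily introduce a momentum uncertainty:
Δp ≥ ℏ/(2Δx)
Δp_min = (1.055e-34 J·s) / (2 × 2.170e-09 m)
Δp_min = 2.430e-26 kg·m/s

The more precisely we measure position, the greater the momentum disturbance.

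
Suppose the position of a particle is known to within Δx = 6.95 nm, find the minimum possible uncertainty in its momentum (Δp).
7.587 × 10^-27 kg·m/s

Using the Heisenberg uncertainty principle:
ΔxΔp ≥ ℏ/2

The minimum uncertainty in momentum is:
Δp_min = ℏ/(2Δx)
Δp_min = (1.055e-34 J·s) / (2 × 6.950e-09 m)
Δp_min = 7.587e-27 kg·m/s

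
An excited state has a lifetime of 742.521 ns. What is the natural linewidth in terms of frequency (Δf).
107.172 kHz

Using the energy-time uncertainty principle and E = hf:
ΔEΔt ≥ ℏ/2
hΔf·Δt ≥ ℏ/2

The minimum frequency uncertainty is:
Δf = ℏ/(2hτ) = 1/(4πτ)
Δf = 1/(4π × 7.425e-07 s)
Δf = 1.072e+05 Hz = 107.172 kHz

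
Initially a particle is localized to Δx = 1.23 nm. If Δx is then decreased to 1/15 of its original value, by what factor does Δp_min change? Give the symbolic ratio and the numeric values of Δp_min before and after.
Original Δp_min = 4.287 × 10^-26 kg·m/s; new Δp'_min = 6.430 × 10^-25 kg·m/s; ratio Δp'_min/Δp_min = 15.

From the uncertainty principle ΔxΔp ≥ ℏ/2, the minimum momentum uncertainty is Δp_min = ℏ/(2Δx).

Original (Δx = 1.23 nm = 1.230e-09 m):
Δp_min = (1.055e-34 J·s)/(2 × 1.230e-09 m) = 4.287e-26 kg·m/s

When Δx → (1/15)Δx:
Δp'_min = ℏ/(2 × (1/15)Δx) = 15 × ℏ/(2Δx) = 15 × Δp_min
Δp'_min = 15 × 4.287e-26 kg·m/s = 6.430e-25 kg·m/s

Since Δp_min ∝ 1/Δx, when Δx is decreased to 1/15 of its original value, Δp_min increases to 15 times its original value.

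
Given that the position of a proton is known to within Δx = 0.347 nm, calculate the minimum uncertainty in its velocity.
90.849 m/s

Using the Heisenberg uncertainty principle and Δp = mΔv:
ΔxΔp ≥ ℏ/2
Δx(mΔv) ≥ ℏ/2

The minimum uncertainty in velocity is:
Δv_min = ℏ/(2mΔx)
Δv_min = (1.055e-34 J·s) / (2 × 1.673e-27 kg × 3.470e-10 m)
Δv_min = 9.085e+01 m/s = 90.849 m/s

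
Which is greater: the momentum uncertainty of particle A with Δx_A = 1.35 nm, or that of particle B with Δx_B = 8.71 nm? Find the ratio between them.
Particle A has the larger minimum momentum uncertainty, by a factor of 6.45.

For each particle, the minimum momentum uncertainty is Δp_min = ℏ/(2Δx):

Particle A: Δp_A = ℏ/(2×1.350e-09 m) = 3.906e-26 kg·m/s
Particle B: Δp_B = ℏ/(2×8.710e-09 m) = 6.054e-27 kg·m/s

Ratio: Δp_A/Δp_B = 6.45

Since Δp_min ∝ 1/Δx, the particle with smaller position uncertainty (A) has larger momentum uncertainty.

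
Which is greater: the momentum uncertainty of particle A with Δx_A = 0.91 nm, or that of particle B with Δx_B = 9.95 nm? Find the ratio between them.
Particle A has the larger minimum momentum uncertainty, by a factor of 10.93.

For each particle, the minimum momentum uncertainty is Δp_min = ℏ/(2Δx):

Particle A: Δp_A = ℏ/(2×9.100e-10 m) = 5.794e-26 kg·m/s
Particle B: Δp_B = ℏ/(2×9.950e-09 m) = 5.299e-27 kg·m/s

Ratio: Δp_A/Δp_B = 10.93

Since Δp_min ∝ 1/Δx, the particle with smaller position uncertainty (A) has larger momentum uncertainty.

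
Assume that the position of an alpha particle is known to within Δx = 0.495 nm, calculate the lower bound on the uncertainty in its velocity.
16.031 m/s

Using the Heisenberg uncertainty principle and Δp = mΔv:
ΔxΔp ≥ ℏ/2
Δx(mΔv) ≥ ℏ/2

The minimum uncertainty in velocity is:
Δv_min = ℏ/(2mΔx)
Δv_min = (1.055e-34 J·s) / (2 × 6.645e-27 kg × 4.950e-10 m)
Δv_min = 1.603e+01 m/s = 16.031 m/s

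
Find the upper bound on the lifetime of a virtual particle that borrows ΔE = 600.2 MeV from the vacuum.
5.483 × 10^-25 s

Using the energy-time uncertainty principle:
ΔEΔt ≥ ℏ/2

For a virtual particle borrowing energy ΔE, the maximum lifetime is:
Δt_max = ℏ/(2ΔE)

Converting energy:
ΔE = 600.2 MeV = 9.616e-11 J

Δt_max = (1.055e-34 J·s) / (2 × 9.616e-11 J)
Δt_max = 5.483e-25 s = 5.483 × 10^-25 s

Virtual particles with higher borrowed energy exist for shorter times.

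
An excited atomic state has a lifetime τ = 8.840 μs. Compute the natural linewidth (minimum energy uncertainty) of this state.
37.229 peV

Using the energy-time uncertainty principle:
ΔEΔt ≥ ℏ/2

The lifetime τ represents the time uncertainty Δt.
The natural linewidth (minimum energy uncertainty) is:

ΔE = ℏ/(2τ)
ΔE = (1.055e-34 J·s) / (2 × 8.840e-06 s)
ΔE = 5.965e-30 J = 37.229 peV

This natural linewidth limits the precision of spectroscopic measurements.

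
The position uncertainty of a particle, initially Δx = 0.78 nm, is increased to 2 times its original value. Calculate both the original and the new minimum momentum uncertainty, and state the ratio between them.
Original Δp_min = 6.760 × 10^-26 kg·m/s; new Δp'_min = 3.380 × 10^-26 kg·m/s; ratio Δp'_min/Δp_min = 1/2.

From the uncertainty principle ΔxΔp ≥ ℏ/2, the minimum momentum uncertainty is Δp_min = ℏ/(2Δx).

Original (Δx = 0.78 nm = 7.800e-10 m):
Δp_min = (1.055e-34 J·s)/(2 × 7.800e-10 m) = 6.760e-26 kg·m/s

When Δx → 2Δx:
Δp'_min = ℏ/(2 × 2Δx) = (1/2) × ℏ/(2Δx) = (1/2) × Δp_min
Δp'_min = 1/2 × 6.760e-26 kg·m/s = 3.380e-26 kg·m/s

Since Δp_min ∝ 1/Δx, when Δx is increased to 2 times its original value, Δp_min decreases to 1/2 of its original value.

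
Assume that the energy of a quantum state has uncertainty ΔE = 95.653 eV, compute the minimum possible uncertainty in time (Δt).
3.441 as

Using the energy-time uncertainty principle:
ΔEΔt ≥ ℏ/2

The minimum uncertainty in time is:
Δt_min = ℏ/(2ΔE)
Δt_min = (1.055e-34 J·s) / (2 × 1.533e-17 J)
Δt_min = 3.441e-18 s = 3.441 as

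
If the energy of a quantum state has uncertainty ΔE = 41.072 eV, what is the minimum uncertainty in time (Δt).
8.013 as

Using the energy-time uncertainty principle:
ΔEΔt ≥ ℏ/2

The minimum uncertainty in time is:
Δt_min = ℏ/(2ΔE)
Δt_min = (1.055e-34 J·s) / (2 × 6.580e-18 J)
Δt_min = 8.013e-18 s = 8.013 as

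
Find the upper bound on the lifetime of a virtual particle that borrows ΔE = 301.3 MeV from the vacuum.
1.092 ys

Using the energy-time uncertainty principle:
ΔEΔt ≥ ℏ/2

For a virtual particle borrowing energy ΔE, the maximum lifetime is:
Δt_max = ℏ/(2ΔE)

Converting energy:
ΔE = 301.3 MeV = 4.827e-11 J

Δt_max = (1.055e-34 J·s) / (2 × 4.827e-11 J)
Δt_max = 1.092e-24 s = 1.092 ys

Virtual particles with higher borrowed energy exist for shorter times.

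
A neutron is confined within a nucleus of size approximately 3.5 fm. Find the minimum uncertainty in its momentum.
1.507 × 10^-20 kg·m/s

Using the Heisenberg uncertainty principle:
ΔxΔp ≥ ℏ/2

With Δx ≈ L = 3.500e-15 m (the confinement size):
Δp_min = ℏ/(2Δx)
Δp_min = (1.055e-34 J·s) / (2 × 3.500e-15 m)
Δp_min = 1.507e-20 kg·m/s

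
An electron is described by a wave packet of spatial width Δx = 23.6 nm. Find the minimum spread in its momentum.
2.234 × 10^-27 kg·m/s

For a wave packet, the spatial width Δx and momentum spread Δp are related by the uncertainty principle:
ΔxΔp ≥ ℏ/2

The minimum momentum spread is:
Δp_min = ℏ/(2Δx)
Δp_min = (1.055e-34 J·s) / (2 × 2.360e-08 m)
Δp_min = 2.234e-27 kg·m/s

A wave packet cannot have both a well-defined position and well-defined momentum.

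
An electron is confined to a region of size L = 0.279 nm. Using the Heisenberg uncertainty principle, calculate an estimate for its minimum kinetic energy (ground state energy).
122.364 meV

Using the uncertainty principle to estimate ground state energy:

1. The position uncertainty is approximately the confinement size:
   Δx ≈ L = 2.790e-10 m

2. From ΔxΔp ≥ ℏ/2, the minimum momentum uncertainty is:
   Δp ≈ ℏ/(2L) = 1.890e-25 kg·m/s

3. The kinetic energy is approximately:
   KE ≈ (Δp)²/(2m) = (1.890e-25)²/(2 × 9.109e-31 kg)
   KE ≈ 1.960e-20 J = 122.364 meV

This is an order-of-magnitude estimate of the ground state energy.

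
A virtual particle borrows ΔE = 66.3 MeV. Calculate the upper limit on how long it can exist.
4.964 ys

Using the energy-time uncertainty principle:
ΔEΔt ≥ ℏ/2

For a virtual particle borrowing energy ΔE, the maximum lifetime is:
Δt_max = ℏ/(2ΔE)

Converting energy:
ΔE = 66.3 MeV = 1.062e-11 J

Δt_max = (1.055e-34 J·s) / (2 × 1.062e-11 J)
Δt_max = 4.964e-24 s = 4.964 ys

Virtual particles with higher borrowed energy exist for shorter times.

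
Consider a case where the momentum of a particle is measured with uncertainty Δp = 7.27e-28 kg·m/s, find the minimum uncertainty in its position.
72.529 nm

Using the Heisenberg uncertainty principle:
ΔxΔp ≥ ℏ/2

The minimum uncertainty in position is:
Δx_min = ℏ/(2Δp)
Δx_min = (1.055e-34 J·s) / (2 × 7.270e-28 kg·m/s)
Δx_min = 7.253e-08 m = 72.529 nm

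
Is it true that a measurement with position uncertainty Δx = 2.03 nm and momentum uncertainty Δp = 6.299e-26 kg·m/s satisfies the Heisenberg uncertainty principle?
Yes, it satisfies the uncertainty principle.

Calculate the product ΔxΔp:
ΔxΔp = (2.030e-09 m) × (6.299e-26 kg·m/s)
ΔxΔp = 1.279e-34 J·s

Compare to the minimum allowed value ℏ/2:
ℏ/2 = 5.273e-35 J·s

Since ΔxΔp = 1.279e-34 J·s ≥ 5.273e-35 J·s = ℏ/2,
the measurement satisfies the uncertainty principle.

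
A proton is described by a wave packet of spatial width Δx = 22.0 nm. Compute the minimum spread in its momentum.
2.397 × 10^-27 kg·m/s

For a wave packet, the spatial width Δx and momentum spread Δp are related by the uncertainty principle:
ΔxΔp ≥ ℏ/2

The minimum momentum spread is:
Δp_min = ℏ/(2Δx)
Δp_min = (1.055e-34 J·s) / (2 × 2.200e-08 m)
Δp_min = 2.397e-27 kg·m/s

A wave packet cannot have both a well-defined position and well-defined momentum.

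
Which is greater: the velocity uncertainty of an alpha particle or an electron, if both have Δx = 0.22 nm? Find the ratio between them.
The electron has the larger minimum velocity uncertainty, by a ratio of 7294.3.

For both particles, Δp_min = ℏ/(2Δx) = 2.397e-25 kg·m/s (same for both).

The velocity uncertainty is Δv = Δp/m:
- alpha particle: Δv = 2.397e-25 / 6.645e-27 = 3.607e+01 m/s = 36.070 m/s
- electron: Δv = 2.397e-25 / 9.109e-31 = 2.631e+05 m/s = 263.108 km/s

Ratio: 2.631e+05 / 3.607e+01 = 7294.3

The lighter particle has larger velocity uncertainty because Δv ∝ 1/m.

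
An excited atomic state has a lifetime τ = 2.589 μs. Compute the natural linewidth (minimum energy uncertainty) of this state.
127.117 peV

Using the energy-time uncertainty principle:
ΔEΔt ≥ ℏ/2

The lifetime τ represents the time uncertainty Δt.
The natural linewidth (minimum energy uncertainty) is:

ΔE = ℏ/(2τ)
ΔE = (1.055e-34 J·s) / (2 × 2.589e-06 s)
ΔE = 2.037e-29 J = 127.117 peV

This natural linewidth limits the precision of spectroscopic measurements.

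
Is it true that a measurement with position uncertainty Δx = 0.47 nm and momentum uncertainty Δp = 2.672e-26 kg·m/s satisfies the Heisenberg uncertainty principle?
No, it violates the uncertainty principle (impossible measurement).

Calculate the product ΔxΔp:
ΔxΔp = (4.700e-10 m) × (2.672e-26 kg·m/s)
ΔxΔp = 1.256e-35 J·s

Compare to the minimum allowed value ℏ/2:
ℏ/2 = 5.273e-35 J·s

Since ΔxΔp = 1.256e-35 J·s < 5.273e-35 J·s = ℏ/2,
the measurement violates the uncertainty principle.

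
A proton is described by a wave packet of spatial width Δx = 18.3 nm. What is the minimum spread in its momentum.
2.881 × 10^-27 kg·m/s

For a wave packet, the spatial width Δx and momentum spread Δp are related by the uncertainty principle:
ΔxΔp ≥ ℏ/2

The minimum momentum spread is:
Δp_min = ℏ/(2Δx)
Δp_min = (1.055e-34 J·s) / (2 × 1.830e-08 m)
Δp_min = 2.881e-27 kg·m/s

A wave packet cannot have both a well-defined position and well-defined momentum.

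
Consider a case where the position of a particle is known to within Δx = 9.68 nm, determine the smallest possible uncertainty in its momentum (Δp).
5.447 × 10^-27 kg·m/s

Using the Heisenberg uncertainty principle:
ΔxΔp ≥ ℏ/2

The minimum uncertainty in momentum is:
Δp_min = ℏ/(2Δx)
Δp_min = (1.055e-34 J·s) / (2 × 9.680e-09 m)
Δp_min = 5.447e-27 kg·m/s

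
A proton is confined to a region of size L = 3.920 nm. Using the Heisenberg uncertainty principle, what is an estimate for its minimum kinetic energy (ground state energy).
337.584 neV

Using the uncertainty principle to estimate ground state energy:

1. The position uncertainty is approximately the confinement size:
   Δx ≈ L = 3.920e-09 m

2. From ΔxΔp ≥ ℏ/2, the minimum momentum uncertainty is:
   Δp ≈ ℏ/(2L) = 1.345e-26 kg·m/s

3. The kinetic energy is approximately:
   KE ≈ (Δp)²/(2m) = (1.345e-26)²/(2 × 1.673e-27 kg)
   KE ≈ 5.409e-26 J = 337.584 neV

This is an order-of-magnitude estimate of the ground state energy.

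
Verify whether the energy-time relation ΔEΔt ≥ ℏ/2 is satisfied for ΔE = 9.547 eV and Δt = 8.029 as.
No, it violates the uncertainty relation.

Calculate the product ΔEΔt:
ΔE = 9.547 eV = 1.530e-18 J
ΔEΔt = (1.530e-18 J) × (8.029e-18 s)
ΔEΔt = 1.228e-35 J·s

Compare to the minimum allowed value ℏ/2:
ℏ/2 = 5.273e-35 J·s

Since ΔEΔt = 1.228e-35 J·s < 5.273e-35 J·s = ℏ/2,
this violates the uncertainty relation.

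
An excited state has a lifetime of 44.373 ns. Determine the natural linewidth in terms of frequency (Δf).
1.793 MHz

Using the energy-time uncertainty principle and E = hf:
ΔEΔt ≥ ℏ/2
hΔf·Δt ≥ ℏ/2

The minimum frequency uncertainty is:
Δf = ℏ/(2hτ) = 1/(4πτ)
Δf = 1/(4π × 4.437e-08 s)
Δf = 1.793e+06 Hz = 1.793 MHz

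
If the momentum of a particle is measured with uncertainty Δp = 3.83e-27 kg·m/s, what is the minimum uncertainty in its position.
13.767 nm

Using the Heisenberg uncertainty principle:
ΔxΔp ≥ ℏ/2

The minimum uncertainty in position is:
Δx_min = ℏ/(2Δp)
Δx_min = (1.055e-34 J·s) / (2 × 3.830e-27 kg·m/s)
Δx_min = 1.377e-08 m = 13.767 nm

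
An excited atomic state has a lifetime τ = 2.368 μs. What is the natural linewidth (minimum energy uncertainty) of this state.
138.981 peV

Using the energy-time uncertainty principle:
ΔEΔt ≥ ℏ/2

The lifetime τ represents the time uncertainty Δt.
The natural linewidth (minimum energy uncertainty) is:

ΔE = ℏ/(2τ)
ΔE = (1.055e-34 J·s) / (2 × 2.368e-06 s)
ΔE = 2.227e-29 J = 138.981 peV

This natural linewidth limits the precision of spectroscopic measurements.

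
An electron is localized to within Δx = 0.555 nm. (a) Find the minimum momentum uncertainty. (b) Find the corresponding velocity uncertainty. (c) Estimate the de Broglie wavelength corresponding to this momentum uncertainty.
(a) Δp_min = 9.501 × 10^-26 kg·m/s
(b) Δv_min = 104.295 km/s
(c) λ_dB = 6.974 nm

Step-by-step:

(a) From the uncertainty principle:
Δp_min = ℏ/(2Δx) = (1.055e-34 J·s)/(2 × 5.550e-10 m) = 9.501e-26 kg·m/s

(b) The velocity uncertainty:
Δv = Δp/m = (9.501e-26 kg·m/s)/(9.109e-31 kg) = 1.043e+05 m/s = 104.295 km/s

(c) The de Broglie wavelength for this momentum:
λ = h/p = (6.626e-34 J·s)/(9.501e-26 kg·m/s) = 6.974e-09 m = 6.974 nm

Note: The de Broglie wavelength is comparable to the localization size, as expected from wave-particle duality.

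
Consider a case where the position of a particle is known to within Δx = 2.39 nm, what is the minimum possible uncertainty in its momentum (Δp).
2.206 × 10^-26 kg·m/s

Using the Heisenberg uncertainty principle:
ΔxΔp ≥ ℏ/2

The minimum uncertainty in momentum is:
Δp_min = ℏ/(2Δx)
Δp_min = (1.055e-34 J·s) / (2 × 2.390e-09 m)
Δp_min = 2.206e-26 kg·m/s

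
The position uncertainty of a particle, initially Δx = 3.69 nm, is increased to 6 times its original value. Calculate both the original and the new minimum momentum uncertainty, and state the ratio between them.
Original Δp_min = 1.429 × 10^-26 kg·m/s; new Δp'_min = 2.382 × 10^-27 kg·m/s; ratio Δp'_min/Δp_min = 1/6.

From the uncertainty principle ΔxΔp ≥ ℏ/2, the minimum momentum uncertainty is Δp_min = ℏ/(2Δx).

Original (Δx = 3.69 nm = 3.690e-09 m):
Δp_min = (1.055e-34 J·s)/(2 × 3.690e-09 m) = 1.429e-26 kg·m/s

When Δx → 6Δx:
Δp'_min = ℏ/(2 × 6Δx) = (1/6) × ℏ/(2Δx) = (1/6) × Δp_min
Δp'_min = 1/6 × 1.429e-26 kg·m/s = 2.382e-27 kg·m/s

Since Δp_min ∝ 1/Δx, when Δx is increased to 6 times its original value, Δp_min decreases to 1/6 of its original value.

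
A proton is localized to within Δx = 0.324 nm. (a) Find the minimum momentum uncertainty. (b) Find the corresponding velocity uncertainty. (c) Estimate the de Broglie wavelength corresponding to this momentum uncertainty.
(a) Δp_min = 1.627 × 10^-25 kg·m/s
(b) Δv_min = 97.298 m/s
(c) λ_dB = 4.072 nm

Step-by-step:

(a) From the uncertainty principle:
Δp_min = ℏ/(2Δx) = (1.055e-34 J·s)/(2 × 3.240e-10 m) = 1.627e-25 kg·m/s

(b) The velocity uncertainty:
Δv = Δp/m = (1.627e-25 kg·m/s)/(1.673e-27 kg) = 9.730e+01 m/s = 97.298 m/s

(c) The de Broglie wavelength for this momentum:
λ = h/p = (6.626e-34 J·s)/(1.627e-25 kg·m/s) = 4.072e-09 m = 4.072 nm

Note: The de Broglie wavelength is comparable to the localization size, as expected from wave-particle duality.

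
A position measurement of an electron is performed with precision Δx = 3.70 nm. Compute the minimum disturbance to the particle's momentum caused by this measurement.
1.425 × 10^-26 kg·m/s

The uncertainty principle implies that measuring position disturbs momentum:
ΔxΔp ≥ ℏ/2

When we measure position with precision Δx, we necessarily introduce a momentum uncertainty:
Δp ≥ ℏ/(2Δx)
Δp_min = (1.055e-34 J·s) / (2 × 3.700e-09 m)
Δp_min = 1.425e-26 kg·m/s

The more precisely we measure position, the greater the momentum disturbance.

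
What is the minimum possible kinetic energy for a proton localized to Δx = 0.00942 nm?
58.459 meV

Localizing a particle requires giving it sufficient momentum uncertainty:

1. From uncertainty principle: Δp ≥ ℏ/(2Δx)
   Δp_min = (1.055e-34 J·s) / (2 × 9.420e-12 m)
   Δp_min = 5.598e-24 kg·m/s

2. This momentum uncertainty corresponds to kinetic energy:
   KE ≈ (Δp)²/(2m) = (5.598e-24)²/(2 × 1.673e-27 kg)
   KE = 9.366e-21 J = 58.459 meV

Tighter localization requires more energy.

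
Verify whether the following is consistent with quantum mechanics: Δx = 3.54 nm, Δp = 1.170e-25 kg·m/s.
Yes, it satisfies the uncertainty principle.

Calculate the product ΔxΔp:
ΔxΔp = (3.540e-09 m) × (1.170e-25 kg·m/s)
ΔxΔp = 4.142e-34 J·s

Compare to the minimum allowed value ℏ/2:
ℏ/2 = 5.273e-35 J·s

Since ΔxΔp = 4.142e-34 J·s ≥ 5.273e-35 J·s = ℏ/2,
the measurement satisfies the uncertainty principle.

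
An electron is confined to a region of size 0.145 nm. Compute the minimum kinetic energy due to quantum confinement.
453.030 meV

Using the uncertainty principle:

1. Position uncertainty: Δx ≈ 1.450e-10 m
2. Minimum momentum uncertainty: Δp = ℏ/(2Δx) = 3.636e-25 kg·m/s
3. Minimum kinetic energy:
   KE = (Δp)²/(2m) = (3.636e-25)²/(2 × 9.109e-31 kg)
   KE = 7.258e-20 J = 453.030 meV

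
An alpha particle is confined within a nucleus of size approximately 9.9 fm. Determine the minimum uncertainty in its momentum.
5.326 × 10^-21 kg·m/s

Using the Heisenberg uncertainty principle:
ΔxΔp ≥ ℏ/2

With Δx ≈ L = 9.900e-15 m (the confinement size):
Δp_min = ℏ/(2Δx)
Δp_min = (1.055e-34 J·s) / (2 × 9.900e-15 m)
Δp_min = 5.326e-21 kg·m/s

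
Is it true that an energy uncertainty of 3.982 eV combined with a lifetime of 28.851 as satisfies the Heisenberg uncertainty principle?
No, it violates the uncertainty relation.

Calculate the product ΔEΔt:
ΔE = 3.982 eV = 6.380e-19 J
ΔEΔt = (6.380e-19 J) × (2.885e-17 s)
ΔEΔt = 1.841e-35 J·s

Compare to the minimum allowed value ℏ/2:
ℏ/2 = 5.273e-35 J·s

Since ΔEΔt = 1.841e-35 J·s < 5.273e-35 J·s = ℏ/2,
this violates the uncertainty relation.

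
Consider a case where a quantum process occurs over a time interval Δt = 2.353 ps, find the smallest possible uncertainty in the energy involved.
139.867 μeV

Using the energy-time uncertainty principle:
ΔEΔt ≥ ℏ/2

The minimum uncertainty in energy is:
ΔE_min = ℏ/(2Δt)
ΔE_min = (1.055e-34 J·s) / (2 × 2.353e-12 s)
ΔE_min = 2.241e-23 J = 139.867 μeV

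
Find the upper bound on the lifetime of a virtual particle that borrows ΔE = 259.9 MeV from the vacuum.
1.266 ys

Using the energy-time uncertainty principle:
ΔEΔt ≥ ℏ/2

For a virtual particle borrowing energy ΔE, the maximum lifetime is:
Δt_max = ℏ/(2ΔE)

Converting energy:
ΔE = 259.9 MeV = 4.164e-11 J

Δt_max = (1.055e-34 J·s) / (2 × 4.164e-11 J)
Δt_max = 1.266e-24 s = 1.266 ys

Virtual particles with higher borrowed energy exist for shorter times.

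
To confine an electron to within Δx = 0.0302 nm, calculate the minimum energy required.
10.444 eV

Localizing a particle requires giving it sufficient momentum uncertainty:

1. From uncertainty principle: Δp ≥ ℏ/(2Δx)
   Δp_min = (1.055e-34 J·s) / (2 × 3.020e-11 m)
   Δp_min = 1.746e-24 kg·m/s

2. This momentum uncertainty corresponds to kinetic energy:
   KE ≈ (Δp)²/(2m) = (1.746e-24)²/(2 × 9.109e-31 kg)
   KE = 1.673e-18 J = 10.444 eV

Tighter localization requires more energy.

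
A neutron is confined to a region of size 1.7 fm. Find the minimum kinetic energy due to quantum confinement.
1.792 MeV

Using the uncertainty principle:

1. Position uncertainty: Δx ≈ 1.700e-15 m
2. Minimum momentum uncertainty: Δp = ℏ/(2Δx) = 3.102e-20 kg·m/s
3. Minimum kinetic energy:
   KE = (Δp)²/(2m) = (3.102e-20)²/(2 × 1.675e-27 kg)
   KE = 2.872e-13 J = 1.792 MeV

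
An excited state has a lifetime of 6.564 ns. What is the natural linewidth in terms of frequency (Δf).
12.123 MHz

Using the energy-time uncertainty principle and E = hf:
ΔEΔt ≥ ℏ/2
hΔf·Δt ≥ ℏ/2

The minimum frequency uncertainty is:
Δf = ℏ/(2hτ) = 1/(4πτ)
Δf = 1/(4π × 6.564e-09 s)
Δf = 1.212e+07 Hz = 12.123 MHz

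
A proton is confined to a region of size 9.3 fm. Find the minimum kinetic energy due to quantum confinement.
59.977 keV

Using the uncertainty principle:

1. Position uncertainty: Δx ≈ 9.300e-15 m
2. Minimum momentum uncertainty: Δp = ℏ/(2Δx) = 5.670e-21 kg·m/s
3. Minimum kinetic energy:
   KE = (Δp)²/(2m) = (5.670e-21)²/(2 × 1.673e-27 kg)
   KE = 9.609e-15 J = 59.977 keV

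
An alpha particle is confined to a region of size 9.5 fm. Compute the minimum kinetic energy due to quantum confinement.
14.469 keV

Using the uncertainty principle:

1. Position uncertainty: Δx ≈ 9.500e-15 m
2. Minimum momentum uncertainty: Δp = ℏ/(2Δx) = 5.550e-21 kg·m/s
3. Minimum kinetic energy:
   KE = (Δp)²/(2m) = (5.550e-21)²/(2 × 6.645e-27 kg)
   KE = 2.318e-15 J = 14.469 keV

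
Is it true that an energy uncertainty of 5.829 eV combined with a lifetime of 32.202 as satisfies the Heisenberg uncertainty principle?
No, it violates the uncertainty relation.

Calculate the product ΔEΔt:
ΔE = 5.829 eV = 9.339e-19 J
ΔEΔt = (9.339e-19 J) × (3.220e-17 s)
ΔEΔt = 3.007e-35 J·s

Compare to the minimum allowed value ℏ/2:
ℏ/2 = 5.273e-35 J·s

Since ΔEΔt = 3.007e-35 J·s < 5.273e-35 J·s = ℏ/2,
this violates the uncertainty relation.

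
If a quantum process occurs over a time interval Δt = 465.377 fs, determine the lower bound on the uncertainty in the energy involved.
707.181 μeV

Using the energy-time uncertainty principle:
ΔEΔt ≥ ℏ/2

The minimum uncertainty in energy is:
ΔE_min = ℏ/(2Δt)
ΔE_min = (1.055e-34 J·s) / (2 × 4.654e-13 s)
ΔE_min = 1.133e-22 J = 707.181 μeV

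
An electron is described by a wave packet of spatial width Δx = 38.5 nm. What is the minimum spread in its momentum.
1.370 × 10^-27 kg·m/s

For a wave packet, the spatial width Δx and momentum spread Δp are related by the uncertainty principle:
ΔxΔp ≥ ℏ/2

The minimum momentum spread is:
Δp_min = ℏ/(2Δx)
Δp_min = (1.055e-34 J·s) / (2 × 3.850e-08 m)
Δp_min = 1.370e-27 kg·m/s

A wave packet cannot have both a well-defined position and well-defined momentum.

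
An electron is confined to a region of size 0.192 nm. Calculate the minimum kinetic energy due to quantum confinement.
258.381 meV

Using the uncertainty principle:

1. Position uncertainty: Δx ≈ 1.920e-10 m
2. Minimum momentum uncertainty: Δp = ℏ/(2Δx) = 2.746e-25 kg·m/s
3. Minimum kinetic energy:
   KE = (Δp)²/(2m) = (2.746e-25)²/(2 × 9.109e-31 kg)
   KE = 4.140e-20 J = 258.381 meV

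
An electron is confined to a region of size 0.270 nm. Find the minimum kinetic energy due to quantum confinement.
130.658 meV

Using the uncertainty principle:

1. Position uncertainty: Δx ≈ 2.700e-10 m
2. Minimum momentum uncertainty: Δp = ℏ/(2Δx) = 1.953e-25 kg·m/s
3. Minimum kinetic energy:
   KE = (Δp)²/(2m) = (1.953e-25)²/(2 × 9.109e-31 kg)
   KE = 2.093e-20 J = 130.658 meV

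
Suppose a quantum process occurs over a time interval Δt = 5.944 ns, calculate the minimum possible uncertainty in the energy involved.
55.368 neV

Using the energy-time uncertainty principle:
ΔEΔt ≥ ℏ/2

The minimum uncertainty in energy is:
ΔE_min = ℏ/(2Δt)
ΔE_min = (1.055e-34 J·s) / (2 × 5.944e-09 s)
ΔE_min = 8.871e-27 J = 55.368 neV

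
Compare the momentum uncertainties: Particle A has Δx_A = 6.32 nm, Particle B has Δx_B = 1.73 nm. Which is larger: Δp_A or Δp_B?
Particle B has the larger minimum momentum uncertainty, by a factor of 3.65.

For each particle, the minimum momentum uncertainty is Δp_min = ℏ/(2Δx):

Particle A: Δp_A = ℏ/(2×6.320e-09 m) = 8.343e-27 kg·m/s
Particle B: Δp_B = ℏ/(2×1.730e-09 m) = 3.048e-26 kg·m/s

Ratio: Δp_B/Δp_A = 3.65

Since Δp_min ∝ 1/Δx, the particle with smaller position uncertainty (B) has larger momentum uncertainty.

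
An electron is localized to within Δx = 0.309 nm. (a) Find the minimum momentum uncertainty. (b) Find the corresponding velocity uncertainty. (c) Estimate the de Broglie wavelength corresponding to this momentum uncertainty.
(a) Δp_min = 1.706 × 10^-25 kg·m/s
(b) Δv_min = 187.326 km/s
(c) λ_dB = 3.883 nm

Step-by-step:

(a) From the uncertainty principle:
Δp_min = ℏ/(2Δx) = (1.055e-34 J·s)/(2 × 3.090e-10 m) = 1.706e-25 kg·m/s

(b) The velocity uncertainty:
Δv = Δp/m = (1.706e-25 kg·m/s)/(9.109e-31 kg) = 1.873e+05 m/s = 187.326 km/s

(c) The de Broglie wavelength for this momentum:
λ = h/p = (6.626e-34 J·s)/(1.706e-25 kg·m/s) = 3.883e-09 m = 3.883 nm

Note: The de Broglie wavelength is comparable to the localization size, as expected from wave-particle duality.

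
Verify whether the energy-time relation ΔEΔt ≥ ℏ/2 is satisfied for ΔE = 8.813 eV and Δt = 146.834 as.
Yes, it satisfies the uncertainty relation.

Calculate the product ΔEΔt:
ΔE = 8.813 eV = 1.412e-18 J
ΔEΔt = (1.412e-18 J) × (1.468e-16 s)
ΔEΔt = 2.073e-34 J·s

Compare to the minimum allowed value ℏ/2:
ℏ/2 = 5.273e-35 J·s

Since ΔEΔt = 2.073e-34 J·s ≥ 5.273e-35 J·s = ℏ/2,
this satisfies the uncertainty relation.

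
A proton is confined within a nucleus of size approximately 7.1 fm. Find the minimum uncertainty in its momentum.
7.427 × 10^-21 kg·m/s

Using the Heisenberg uncertainty principle:
ΔxΔp ≥ ℏ/2

With Δx ≈ L = 7.100e-15 m (the confinement size):
Δp_min = ℏ/(2Δx)
Δp_min = (1.055e-34 J·s) / (2 × 7.100e-15 m)
Δp_min = 7.427e-21 kg·m/s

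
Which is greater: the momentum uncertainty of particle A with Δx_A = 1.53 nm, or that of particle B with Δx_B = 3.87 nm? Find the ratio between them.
Particle A has the larger minimum momentum uncertainty, by a factor of 2.53.

For each particle, the minimum momentum uncertainty is Δp_min = ℏ/(2Δx):

Particle A: Δp_A = ℏ/(2×1.530e-09 m) = 3.446e-26 kg·m/s
Particle B: Δp_B = ℏ/(2×3.870e-09 m) = 1.362e-26 kg·m/s

Ratio: Δp_A/Δp_B = 2.53

Since Δp_min ∝ 1/Δx, the particle with smaller position uncertainty (A) has larger momentum uncertainty.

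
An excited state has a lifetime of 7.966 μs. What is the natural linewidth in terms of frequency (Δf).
9.990 kHz

Using the energy-time uncertainty principle and E = hf:
ΔEΔt ≥ ℏ/2
hΔf·Δt ≥ ℏ/2

The minimum frequency uncertainty is:
Δf = ℏ/(2hτ) = 1/(4πτ)
Δf = 1/(4π × 7.966e-06 s)
Δf = 9.990e+03 Hz = 9.990 kHz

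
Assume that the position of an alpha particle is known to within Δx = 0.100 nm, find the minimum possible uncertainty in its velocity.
79.355 m/s

Using the Heisenberg uncertainty principle and Δp = mΔv:
ΔxΔp ≥ ℏ/2
Δx(mΔv) ≥ ℏ/2

The minimum uncertainty in velocity is:
Δv_min = ℏ/(2mΔx)
Δv_min = (1.055e-34 J·s) / (2 × 6.645e-27 kg × 1.000e-10 m)
Δv_min = 7.935e+01 m/s = 79.355 m/s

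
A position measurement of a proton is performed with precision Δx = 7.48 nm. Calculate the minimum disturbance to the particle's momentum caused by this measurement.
7.049 × 10^-27 kg·m/s

The uncertainty principle implies that measuring position disturbs momentum:
ΔxΔp ≥ ℏ/2

When we measure position with precision Δx, we necessarily introduce a momentum uncertainty:
Δp ≥ ℏ/(2Δx)
Δp_min = (1.055e-34 J·s) / (2 × 7.480e-09 m)
Δp_min = 7.049e-27 kg·m/s

The more precisely we measure position, the greater the momentum disturbance.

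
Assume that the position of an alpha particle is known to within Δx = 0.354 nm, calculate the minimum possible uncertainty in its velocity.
22.417 m/s

Using the Heisenberg uncertainty principle and Δp = mΔv:
ΔxΔp ≥ ℏ/2
Δx(mΔv) ≥ ℏ/2

The minimum uncertainty in velocity is:
Δv_min = ℏ/(2mΔx)
Δv_min = (1.055e-34 J·s) / (2 × 6.645e-27 kg × 3.540e-10 m)
Δv_min = 2.242e+01 m/s = 22.417 m/s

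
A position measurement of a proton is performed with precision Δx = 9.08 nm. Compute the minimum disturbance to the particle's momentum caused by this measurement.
5.807 × 10^-27 kg·m/s

The uncertainty principle implies that measuring position disturbs momentum:
ΔxΔp ≥ ℏ/2

When we measure position with precision Δx, we necessarily introduce a momentum uncertainty:
Δp ≥ ℏ/(2Δx)
Δp_min = (1.055e-34 J·s) / (2 × 9.080e-09 m)
Δp_min = 5.807e-27 kg·m/s

The more precisely we measure position, the greater the momentum disturbance.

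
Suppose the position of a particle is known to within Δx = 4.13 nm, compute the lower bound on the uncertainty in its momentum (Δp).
1.277 × 10^-26 kg·m/s

Using the Heisenberg uncertainty principle:
ΔxΔp ≥ ℏ/2

The minimum uncertainty in momentum is:
Δp_min = ℏ/(2Δx)
Δp_min = (1.055e-34 J·s) / (2 × 4.130e-09 m)
Δp_min = 1.277e-26 kg·m/s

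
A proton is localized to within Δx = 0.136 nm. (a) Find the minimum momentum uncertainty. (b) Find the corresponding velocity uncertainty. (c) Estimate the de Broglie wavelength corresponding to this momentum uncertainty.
(a) Δp_min = 3.877 × 10^-25 kg·m/s
(b) Δv_min = 231.798 m/s
(c) λ_dB = 1.709 nm

Step-by-step:

(a) From the uncertainty principle:
Δp_min = ℏ/(2Δx) = (1.055e-34 J·s)/(2 × 1.360e-10 m) = 3.877e-25 kg·m/s

(b) The velocity uncertainty:
Δv = Δp/m = (3.877e-25 kg·m/s)/(1.673e-27 kg) = 2.318e+02 m/s = 231.798 m/s

(c) The de Broglie wavelength for this momentum:
λ = h/p = (6.626e-34 J·s)/(3.877e-25 kg·m/s) = 1.709e-09 m = 1.709 nm

Note: The de Broglie wavelength is comparable to the localization size, as expected from wave-particle duality.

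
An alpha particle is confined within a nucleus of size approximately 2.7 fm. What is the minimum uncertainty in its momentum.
1.953 × 10^-20 kg·m/s

Using the Heisenberg uncertainty principle:
ΔxΔp ≥ ℏ/2

With Δx ≈ L = 2.700e-15 m (the confinement size):
Δp_min = ℏ/(2Δx)
Δp_min = (1.055e-34 J·s) / (2 × 2.700e-15 m)
Δp_min = 1.953e-20 kg·m/s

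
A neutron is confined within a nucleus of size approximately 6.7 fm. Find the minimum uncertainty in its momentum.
7.870 × 10^-21 kg·m/s

Using the Heisenberg uncertainty principle:
ΔxΔp ≥ ℏ/2

With Δx ≈ L = 6.700e-15 m (the confinement size):
Δp_min = ℏ/(2Δx)
Δp_min = (1.055e-34 J·s) / (2 × 6.700e-15 m)
Δp_min = 7.870e-21 kg·m/s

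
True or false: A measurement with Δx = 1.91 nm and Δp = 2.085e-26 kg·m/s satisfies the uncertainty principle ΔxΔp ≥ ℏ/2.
No, it violates the uncertainty principle (impossible measurement).

Calculate the product ΔxΔp:
ΔxΔp = (1.910e-09 m) × (2.085e-26 kg·m/s)
ΔxΔp = 3.982e-35 J·s

Compare to the minimum allowed value ℏ/2:
ℏ/2 = 5.273e-35 J·s

Since ΔxΔp = 3.982e-35 J·s < 5.273e-35 J·s = ℏ/2,
the measurement violates the uncertainty principle.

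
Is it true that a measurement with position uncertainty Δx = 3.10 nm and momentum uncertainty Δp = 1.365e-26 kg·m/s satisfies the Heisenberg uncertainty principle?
No, it violates the uncertainty principle (impossible measurement).

Calculate the product ΔxΔp:
ΔxΔp = (3.100e-09 m) × (1.365e-26 kg·m/s)
ΔxΔp = 4.231e-35 J·s

Compare to the minimum allowed value ℏ/2:
ℏ/2 = 5.273e-35 J·s

Since ΔxΔp = 4.231e-35 J·s < 5.273e-35 J·s = ℏ/2,
the measurement violates the uncertainty principle.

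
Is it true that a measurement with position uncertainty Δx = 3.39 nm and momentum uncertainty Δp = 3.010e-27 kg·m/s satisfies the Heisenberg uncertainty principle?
No, it violates the uncertainty principle (impossible measurement).

Calculate the product ΔxΔp:
ΔxΔp = (3.390e-09 m) × (3.010e-27 kg·m/s)
ΔxΔp = 1.020e-35 J·s

Compare to the minimum allowed value ℏ/2:
ℏ/2 = 5.273e-35 J·s

Since ΔxΔp = 1.020e-35 J·s < 5.273e-35 J·s = ℏ/2,
the measurement violates the uncertainty principle.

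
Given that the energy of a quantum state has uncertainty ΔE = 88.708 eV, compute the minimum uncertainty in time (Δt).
3.710 as

Using the energy-time uncertainty principle:
ΔEΔt ≥ ℏ/2

The minimum uncertainty in time is:
Δt_min = ℏ/(2ΔE)
Δt_min = (1.055e-34 J·s) / (2 × 1.421e-17 J)
Δt_min = 3.710e-18 s = 3.710 as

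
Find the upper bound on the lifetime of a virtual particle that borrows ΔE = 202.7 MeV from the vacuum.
1.624 ys

Using the energy-time uncertainty principle:
ΔEΔt ≥ ℏ/2

For a virtual particle borrowing energy ΔE, the maximum lifetime is:
Δt_max = ℏ/(2ΔE)

Converting energy:
ΔE = 202.7 MeV = 3.248e-11 J

Δt_max = (1.055e-34 J·s) / (2 × 3.248e-11 J)
Δt_max = 1.624e-24 s = 1.624 ys

Virtual particles with higher borrowed energy exist for shorter times.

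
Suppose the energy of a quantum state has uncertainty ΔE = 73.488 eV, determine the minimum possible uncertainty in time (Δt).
4.478 as

Using the energy-time uncertainty principle:
ΔEΔt ≥ ℏ/2

The minimum uncertainty in time is:
Δt_min = ℏ/(2ΔE)
Δt_min = (1.055e-34 J·s) / (2 × 1.177e-17 J)
Δt_min = 4.478e-18 s = 4.478 as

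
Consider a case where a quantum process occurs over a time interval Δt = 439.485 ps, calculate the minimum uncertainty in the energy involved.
748.845 neV

Using the energy-time uncertainty principle:
ΔEΔt ≥ ℏ/2

The minimum uncertainty in energy is:
ΔE_min = ℏ/(2Δt)
ΔE_min = (1.055e-34 J·s) / (2 × 4.395e-10 s)
ΔE_min = 1.200e-25 J = 748.845 neV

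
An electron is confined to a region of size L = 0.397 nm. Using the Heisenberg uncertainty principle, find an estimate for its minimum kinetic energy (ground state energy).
60.434 meV

Using the uncertainty principle to estimate ground state energy:

1. The position uncertainty is approximately the confinement size:
   Δx ≈ L = 3.970e-10 m

2. From ΔxΔp ≥ ℏ/2, the minimum momentum uncertainty is:
   Δp ≈ ℏ/(2L) = 1.328e-25 kg·m/s

3. The kinetic energy is approximately:
   KE ≈ (Δp)²/(2m) = (1.328e-25)²/(2 × 9.109e-31 kg)
   KE ≈ 9.683e-21 J = 60.434 meV

This is an order-of-magnitude estimate of the ground state energy.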